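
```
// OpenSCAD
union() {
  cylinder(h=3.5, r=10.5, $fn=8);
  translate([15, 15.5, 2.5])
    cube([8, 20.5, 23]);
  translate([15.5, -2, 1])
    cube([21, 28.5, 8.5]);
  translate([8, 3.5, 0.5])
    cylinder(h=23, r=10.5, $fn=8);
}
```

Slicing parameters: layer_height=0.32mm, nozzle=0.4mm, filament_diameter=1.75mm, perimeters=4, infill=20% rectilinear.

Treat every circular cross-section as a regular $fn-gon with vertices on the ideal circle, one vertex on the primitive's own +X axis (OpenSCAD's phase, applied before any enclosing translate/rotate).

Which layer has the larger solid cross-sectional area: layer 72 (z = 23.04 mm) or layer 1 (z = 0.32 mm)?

layer 72 (z = 23.04 mm)

Layer 72 (z = 23.04): the cylinder does not reach this height (z outside [0, 3.5]); the cube at (15, 15.5) is present — its section is the full 8×20.5 rectangle (area 164.00 mm²); the cube at (15.5, -2) is absent (z outside [1, 9.5]); the r=10.5 cylinder at (8, 3.5) gives a regular 8-gon of circumradius 10.5 (constant along its height) (area = (8/2)·10.500²·sin(360°/8) = 311.83 mm²); Taking the union: the 2 present regions are separate (no shared area or edge), so areas and boundary lengths simply add and each stays a separate island — area = 475.83 mm². So its area = 475.83 mm². Layer 1 (z = 0.32): the cylinder: section is a regular 8-gon, circumradius r=10.5 (area = (8/2)·10.500²·sin(360°/8) = 311.83 mm²); the cube at (15, 15.5) does not reach this height (z outside [2.5, 25.5]); the cube at (15.5, -2) is absent (z outside [1, 9.5]); the cylinder at (8, 3.5) is not intersected at this z (z outside [0.5, 23.5]); Taking the union: only the r=10.5 cylinder is present, so the union is just that shape — area = 311.83 mm². So its area = 311.83 mm². Layer 72 is larger (475.83 vs 311.83 mm²).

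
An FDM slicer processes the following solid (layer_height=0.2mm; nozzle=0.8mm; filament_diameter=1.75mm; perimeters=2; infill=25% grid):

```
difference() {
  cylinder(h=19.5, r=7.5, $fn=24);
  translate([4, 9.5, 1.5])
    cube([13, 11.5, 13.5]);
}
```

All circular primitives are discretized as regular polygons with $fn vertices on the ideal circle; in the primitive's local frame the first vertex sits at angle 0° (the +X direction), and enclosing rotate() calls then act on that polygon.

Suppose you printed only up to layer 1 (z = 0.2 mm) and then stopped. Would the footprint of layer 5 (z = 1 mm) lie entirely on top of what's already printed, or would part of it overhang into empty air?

Compare the two slices. At z = 0.2: the r=7.5 cylinder gives a regular 24-gon of circumradius 7.5 (constant along its height) (area = (24/2)·7.500²·sin(360°/24) = 174.70 mm²); the cube at (4, 9.5) is absent (z outside [1.5, 15]); Taking the first minus the rest: none of the subtracted shapes is present at this height, so the r=7.5 cylinder is unchanged — area = 174.70 mm². At z = 1: the r=7.5 cylinder gives a regular 24-gon of circumradius 7.5 (constant along its height) (area = (24/2)·7.500²·sin(360°/24) = 174.70 mm²); the cube at (4, 9.5) is not intersected at this z (z outside [1.5, 15]); After the difference (first − rest): none of the subtracted shapes is present at this height, so the r=7.5 cylinder is unchanged — area = 174.70 mm². Checking containment: the cross-section at z = 1 is a subset of the cross-section at z = 0.2.

entirely on top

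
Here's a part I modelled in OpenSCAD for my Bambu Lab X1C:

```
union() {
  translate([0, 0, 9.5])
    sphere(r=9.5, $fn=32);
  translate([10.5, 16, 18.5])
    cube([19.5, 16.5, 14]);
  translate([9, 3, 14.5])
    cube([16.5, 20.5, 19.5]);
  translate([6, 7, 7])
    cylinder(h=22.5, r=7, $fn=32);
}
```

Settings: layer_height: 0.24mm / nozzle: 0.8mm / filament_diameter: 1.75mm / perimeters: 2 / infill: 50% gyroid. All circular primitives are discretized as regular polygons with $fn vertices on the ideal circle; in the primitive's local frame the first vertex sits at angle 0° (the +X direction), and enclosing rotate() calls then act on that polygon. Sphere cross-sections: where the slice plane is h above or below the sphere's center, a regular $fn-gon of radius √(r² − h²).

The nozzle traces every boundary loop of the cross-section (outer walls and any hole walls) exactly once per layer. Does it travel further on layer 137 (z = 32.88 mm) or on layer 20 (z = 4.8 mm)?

Layer 137 (z = 32.88): the sphere is not intersected at this z (|z−center|=23.380 > r=9.5); the cube at (10.5, 16) does not reach this height (z outside [18.5, 32.5]); the 16.5×20.5 cube at (9, 3) contributes its full rectangle (perimeter 74.00 mm); the cylinder at (6, 7) is not intersected at this z (z outside [7, 29.5]); Merging all regions: only the 16.5×20.5 cube at (9, 3) is present, so the union is just that shape — boundary = 74.00 mm. So its perimeter = 74.00 mm. Layer 20 (z = 4.8): the r=9.5 sphere contributes a regular 32-gon of circumradius √(9.5²−4.7²) = 8.256 (perimeter = 2·32·8.256·sin(180°/32) = 51.79 mm); the cube at (10.5, 16) is absent (z outside [18.5, 32.5]); the cube at (9, 3) is not intersected at this z (z outside [14.5, 34]); the cylinder at (6, 7) is not intersected at this z (z outside [7, 29.5]); Merging all regions: only the r=9.5 sphere is present, so the union is just that shape — boundary = 51.79 mm. So its perimeter = 51.79 mm. Layer 137 is larger (74.00 vs 51.79 mm).

layer 137 (z = 32.88 mm)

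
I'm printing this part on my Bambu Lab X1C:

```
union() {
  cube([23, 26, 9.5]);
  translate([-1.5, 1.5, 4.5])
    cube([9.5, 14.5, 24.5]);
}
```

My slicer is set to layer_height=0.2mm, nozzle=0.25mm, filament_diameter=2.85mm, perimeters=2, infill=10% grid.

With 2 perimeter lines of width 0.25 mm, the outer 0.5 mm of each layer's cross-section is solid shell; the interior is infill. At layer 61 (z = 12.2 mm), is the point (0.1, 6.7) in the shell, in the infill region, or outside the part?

At z = 12.2 mm: the cube is not intersected at this z (z outside [0, 9.5]); the 9.5×14.5 cube at (-1.5, 1.5) contributes its full rectangle; Combining (union): only the 9.5×14.5 cube at (-1.5, 1.5) is present, so the union is just that shape — 1 connected region. Overall, the cross-section is a single solid region. The nearest boundary edge runs (-1.50, 16.00)→(-1.50, 1.50); distance from the point to it = 1.60 mm. The point is inside the cross-section and 1.60 mm from the nearest boundary — more than the 0.5 mm shell width (2 × 0.25), so it's in the infill interior.

infill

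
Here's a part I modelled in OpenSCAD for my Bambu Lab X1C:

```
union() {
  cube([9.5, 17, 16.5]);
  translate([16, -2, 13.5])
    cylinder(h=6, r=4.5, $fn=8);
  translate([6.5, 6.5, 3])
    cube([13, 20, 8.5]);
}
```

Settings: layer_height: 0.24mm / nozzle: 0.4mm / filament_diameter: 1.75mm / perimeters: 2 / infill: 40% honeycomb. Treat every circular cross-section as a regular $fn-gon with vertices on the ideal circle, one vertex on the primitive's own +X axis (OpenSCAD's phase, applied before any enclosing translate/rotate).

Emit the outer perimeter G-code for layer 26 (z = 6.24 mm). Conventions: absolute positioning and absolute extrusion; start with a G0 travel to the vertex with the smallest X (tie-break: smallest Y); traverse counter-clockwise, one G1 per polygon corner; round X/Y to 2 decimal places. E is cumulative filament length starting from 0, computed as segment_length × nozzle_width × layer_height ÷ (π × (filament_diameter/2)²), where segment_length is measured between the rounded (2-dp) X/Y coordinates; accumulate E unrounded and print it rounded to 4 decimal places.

G0 X0.00 Y0.00 Z6.24
G1 X9.50 Y0.00 E0.3792
G1 X9.50 Y6.50 E0.6386
G1 X19.50 Y6.50 E1.0377
G1 X19.50 Y26.50 E1.8360
G1 X6.50 Y26.50 E2.3548
G1 X6.50 Y17.00 E2.7340
G1 X0.00 Y17.00 E2.9934
G1 X0.00 Y0.00 E3.6719

At z = 6.24 mm: the cube is present — its section is the full 9.5×17 rectangle; the cylinder at (16, -2) does not reach this height (z outside [13.5, 19.5]); the 13×20 cube at (6.5, 6.5) contributes its full rectangle; Taking the union: the regions partially overlap (shared area 31.50 mm²), so overlapping operands fuse into one piece — 1 connected region. The outline is a single polygon with 8 vertices. Extrusion per mm of travel: 0.4 × 0.24 / (π × 0.875²) = 0.039912. Accumulating E over each segment gives final E = 3.6719.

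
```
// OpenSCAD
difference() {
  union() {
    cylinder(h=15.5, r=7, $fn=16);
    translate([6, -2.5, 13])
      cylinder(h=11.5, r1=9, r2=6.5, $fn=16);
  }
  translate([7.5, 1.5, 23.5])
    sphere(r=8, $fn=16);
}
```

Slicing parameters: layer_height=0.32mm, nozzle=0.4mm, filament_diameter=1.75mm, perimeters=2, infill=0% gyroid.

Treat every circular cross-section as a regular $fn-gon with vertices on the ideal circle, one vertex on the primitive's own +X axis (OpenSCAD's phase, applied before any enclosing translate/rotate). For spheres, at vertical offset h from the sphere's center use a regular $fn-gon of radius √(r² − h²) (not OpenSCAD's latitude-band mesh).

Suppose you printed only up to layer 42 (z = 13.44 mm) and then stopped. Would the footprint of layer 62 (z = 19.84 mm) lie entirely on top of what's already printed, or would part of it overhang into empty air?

Compare the two slices. At z = 13.44: the r=7 cylinder gives a regular 16-gon of circumradius 7 (constant along its height) (area = (16/2)·7.000²·sin(360°/16) = 150.01 mm²); the cone at (6, -2.5): at t=0.038 of its height the radius interpolates to r₁+(r₂−r₁)t = 8.904, giving a regular 16-gon of that circumradius (area = (16/2)·8.904²·sin(360°/16) = 242.74 mm²); Combining (union): the regions partially overlap — summed areas 392.75 mm² minus the doubly-counted overlap 92.70 mm² gives 300.05 mm² — area = 300.05 mm²; the sphere at (7.5, 1.5) is not intersected at this z (|z−center|=10.060 > r=8); After the difference (first − rest): none of the subtracted shapes is present at this height, so that combined region is unchanged — area = 300.05 mm². At z = 19.84: the cylinder does not reach this height (z outside [0, 15.5]); the cone at (6, -2.5) (r1=9→r2=6.5) has section circumradius 7.513 here — a regular 16-gon (area = (16/2)·7.513²·sin(360°/16) = 172.81 mm²); Taking the union: only the cone at (6, -2.5) is present, so the union is just that shape — area = 172.81 mm²; the r=8 sphere at (7.5, 1.5) contributes a regular 16-gon of circumradius √(8²−3.66²) = 7.114 (area = (16/2)·7.114²·sin(360°/16) = 154.92 mm²); Taking the first minus the rest: starting from the result so far (172.81 mm²), the r=8 sphere at (7.5, 1.5) partially overlaps it — only the 102.82 mm² overlap (of its 154.92 mm²) is removed, clipping the outline — area = 69.99 mm². Checking containment: the cross-section at z = 19.84 is a subset of the cross-section at z = 13.44.

entirely on top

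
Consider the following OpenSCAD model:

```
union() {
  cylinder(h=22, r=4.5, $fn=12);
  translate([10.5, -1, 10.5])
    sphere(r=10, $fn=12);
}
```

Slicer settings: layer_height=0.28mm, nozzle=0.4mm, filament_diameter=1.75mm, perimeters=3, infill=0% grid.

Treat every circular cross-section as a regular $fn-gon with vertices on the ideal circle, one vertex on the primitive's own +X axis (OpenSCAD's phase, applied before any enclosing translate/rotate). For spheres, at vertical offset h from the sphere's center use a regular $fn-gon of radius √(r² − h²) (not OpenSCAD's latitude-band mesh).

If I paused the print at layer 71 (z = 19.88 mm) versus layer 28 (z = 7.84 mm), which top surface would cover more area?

Layer 71 (z = 19.88): the cylinder: section is a regular 12-gon, circumradius r=4.5 (area = (12/2)·4.500²·sin(360°/12) = 60.75 mm²); the r=10 sphere at (10.5, -1) contributes a regular 12-gon of circumradius √(10²−9.38²) = 3.466 (area = (12/2)·3.466²·sin(360°/12) = 36.05 mm²); Combining (union): the 2 present regions are separate (no shared area or edge), so areas and boundary lengths simply add and each stays a separate island — area = 96.80 mm². So its area = 96.80 mm². Layer 28 (z = 7.84): the r=4.5 cylinder gives a regular 12-gon of circumradius 4.5 (constant along its height) (area = (12/2)·4.500²·sin(360°/12) = 60.75 mm²); the r=10 sphere at (10.5, -1) contributes a regular 12-gon of circumradius √(10²−2.66²) = 9.640 (area = (12/2)·9.640²·sin(360°/12) = 278.77 mm²); Combining (union): the regions partially overlap — summed areas 339.52 mm² minus the doubly-counted overlap 18.02 mm² gives 321.50 mm² — area = 321.50 mm². So its area = 321.50 mm². Layer 28 is larger (321.50 vs 96.80 mm²).

layer 28 (z = 7.84 mm)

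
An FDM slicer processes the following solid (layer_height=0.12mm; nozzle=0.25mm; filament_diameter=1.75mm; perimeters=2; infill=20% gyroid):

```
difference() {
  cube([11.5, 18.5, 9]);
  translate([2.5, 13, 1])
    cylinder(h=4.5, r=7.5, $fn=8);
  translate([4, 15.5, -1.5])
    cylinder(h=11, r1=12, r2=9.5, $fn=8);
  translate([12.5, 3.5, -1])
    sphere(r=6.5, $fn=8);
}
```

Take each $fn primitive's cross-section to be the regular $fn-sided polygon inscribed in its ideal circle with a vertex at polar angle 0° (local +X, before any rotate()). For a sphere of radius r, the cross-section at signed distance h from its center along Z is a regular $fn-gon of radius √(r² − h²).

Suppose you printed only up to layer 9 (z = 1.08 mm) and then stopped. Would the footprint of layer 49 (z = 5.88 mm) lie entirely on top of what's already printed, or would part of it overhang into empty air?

Compare the two slices. At z = 1.08: the cube is present — its section is the full 11.5×18.5 rectangle (area 212.75 mm²); the cylinder at (2.5, 13): section is a regular 8-gon, circumradius r=7.5 (area = (8/2)·7.500²·sin(360°/8) = 159.10 mm²); the cone at (4, 15.5): at t=0.235 of its height the radius interpolates to r₁+(r₂−r₁)t = 11.414, giving a regular 8-gon of that circumradius (area = (8/2)·11.414²·sin(360°/8) = 368.46 mm²); the r=6.5 sphere at (12.5, 3.5) slices to a regular 8-gon of circumradius 6.158 (√(r²−h²) with h=2.08 from center) (area = (8/2)·6.158²·sin(360°/8) = 107.26 mm²); Subtracting the remaining from the first: starting from the 11.5×18.5 cube (212.75 mm²), the r=7.5 cylinder at (2.5, 13) partially overlaps it — only the 105.93 mm² overlap (of its 159.10 mm²) is removed, clipping the outline; the cone at (4, 15.5) partially overlaps it — only the 44.87 mm² overlap (of its 368.46 mm²) is removed, clipping the outline; the r=6.5 sphere at (12.5, 3.5) partially overlaps it — only the 28.45 mm² overlap (of its 107.26 mm²) is removed, clipping the outline — area = 33.51 mm². At z = 5.88: the cube is present — its section is the full 11.5×18.5 rectangle (area 212.75 mm²); the cylinder at (2.5, 13) is absent (z outside [1, 5.5]); the cone at (4, 15.5): at t=0.671 of its height the radius interpolates to r₁+(r₂−r₁)t = 10.323, giving a regular 8-gon of that circumradius (area = (8/2)·10.323²·sin(360°/8) = 301.39 mm²); the sphere at (12.5, 3.5) is absent (|z−center|=6.880 > r=6.5); Subtracting the remaining from the first: starting from the 11.5×18.5 cube (212.75 mm²), the cone at (4, 15.5) partially overlaps it — only the 138.21 mm² overlap (of its 301.39 mm²) is removed, clipping the outline — area = 74.54 mm². Checking containment: at z = 5.88 the cross-section extends beyond the z = 1.08 cross-section by about 41.04 mm².

part overhangs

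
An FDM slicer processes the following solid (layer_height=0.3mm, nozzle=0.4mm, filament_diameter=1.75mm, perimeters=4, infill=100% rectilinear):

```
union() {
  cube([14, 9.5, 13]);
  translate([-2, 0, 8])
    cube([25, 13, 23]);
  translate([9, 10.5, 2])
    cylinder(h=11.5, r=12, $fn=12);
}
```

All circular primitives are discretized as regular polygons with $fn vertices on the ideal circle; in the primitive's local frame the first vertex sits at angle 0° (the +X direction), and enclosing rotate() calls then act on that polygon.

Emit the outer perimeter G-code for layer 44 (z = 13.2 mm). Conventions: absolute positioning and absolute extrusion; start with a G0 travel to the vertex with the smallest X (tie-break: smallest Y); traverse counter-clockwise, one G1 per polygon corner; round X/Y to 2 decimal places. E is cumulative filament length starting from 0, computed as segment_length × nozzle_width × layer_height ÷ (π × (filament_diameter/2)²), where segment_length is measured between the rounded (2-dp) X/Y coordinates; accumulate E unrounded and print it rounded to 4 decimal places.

At z = 13.2 mm: the cube is absent (z outside [0, 13]); the cube at (-2, 0) (footprint 25×13) is included at this height; the cylinder at (9, 10.5): section is a regular 12-gon, circumradius r=12; Merging all regions: the regions partially overlap (shared area 262.40 mm²), so overlapping operands fuse into one piece — 1 connected region. The outline is a single polygon with 14 vertices. Extrusion per mm of travel: 0.4 × 0.3 / (π × 0.875²) = 0.049890. Accumulating E over each segment gives final E = 4.3092.

G0 X-3.00 Y10.50 Z13.20
G1 X-2.00 Y6.77 E0.1927
G1 X-2.00 Y0.00 E0.5304
G1 X3.40 Y0.00 E0.7998
G1 X9.00 Y-1.50 E1.0891
G1 X14.60 Y0.00 E1.3783
G1 X23.00 Y0.00 E1.7974
G1 X23.00 Y13.00 E2.4459
G1 X20.33 Y13.00 E2.5792
G1 X19.39 Y16.50 E2.7600
G1 X15.00 Y20.89 E3.0697
G1 X9.00 Y22.50 E3.3796
G1 X3.00 Y20.89 E3.6896
G1 X-1.39 Y16.50 E3.9993
G1 X-3.00 Y10.50 E4.3092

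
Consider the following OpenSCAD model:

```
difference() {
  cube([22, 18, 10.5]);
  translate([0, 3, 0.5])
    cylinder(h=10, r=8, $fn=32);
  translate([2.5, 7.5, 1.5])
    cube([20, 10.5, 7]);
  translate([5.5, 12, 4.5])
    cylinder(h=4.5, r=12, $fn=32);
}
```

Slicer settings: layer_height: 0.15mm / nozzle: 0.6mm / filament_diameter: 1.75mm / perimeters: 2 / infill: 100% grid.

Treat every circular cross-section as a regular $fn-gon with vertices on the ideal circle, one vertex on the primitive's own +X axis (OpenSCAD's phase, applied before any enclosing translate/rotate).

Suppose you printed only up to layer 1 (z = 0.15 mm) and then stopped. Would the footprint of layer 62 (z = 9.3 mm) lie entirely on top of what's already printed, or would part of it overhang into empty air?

entirely on top

Compare the two slices. At z = 0.15: the cube is present — its section is the full 22×18 rectangle (area 396.00 mm²); the cylinder at (0, 3) does not reach this height (z outside [0.5, 10.5]); the cube at (2.5, 7.5) does not reach this height (z outside [1.5, 8.5]); the cylinder at (5.5, 12) is absent (z outside [4.5, 9]); Taking the first minus the rest: none of the subtracted shapes is present at this height, so the 22×18 cube is unchanged — area = 396.00 mm². At z = 9.3: the 22×18 cube contributes its full rectangle (area 396.00 mm²); the r=8 cylinder at (0, 3) contributes a regular 32-gon of circumradius 8 (area = (32/2)·8.000²·sin(360°/32) = 199.77 mm²); the cube at (2.5, 7.5) is absent (z outside [1.5, 8.5]); the cylinder at (5.5, 12) is not intersected at this z (z outside [4.5, 9]); After the difference (first − rest): starting from the 22×18 cube (396.00 mm²), the r=8 cylinder at (0, 3) partially overlaps it — only the 73.29 mm² overlap (of its 199.77 mm²) is removed, clipping the outline — area = 322.71 mm². Checking containment: the cross-section at z = 9.3 is a subset of the cross-section at z = 0.15.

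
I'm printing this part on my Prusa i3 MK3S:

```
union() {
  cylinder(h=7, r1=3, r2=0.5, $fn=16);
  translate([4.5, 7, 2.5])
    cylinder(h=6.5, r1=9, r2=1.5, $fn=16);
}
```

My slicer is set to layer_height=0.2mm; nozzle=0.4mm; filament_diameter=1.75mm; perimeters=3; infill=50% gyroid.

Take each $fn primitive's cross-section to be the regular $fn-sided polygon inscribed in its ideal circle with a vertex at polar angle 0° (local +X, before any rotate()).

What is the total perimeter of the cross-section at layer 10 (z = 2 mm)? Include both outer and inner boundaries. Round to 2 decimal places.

14.27 mm

At z = 2 mm: the cone contributes a regular 16-gon of circumradius 2.286 (interpolated between r1=3 and r2=0.5 at t=0.286) (perimeter = 2·16·2.286·sin(180°/16) = 14.27 mm); the cone at (4.5, 7) is not intersected at this z (z outside [2.5, 9]); Combining (union): only the cone is present, so the union is just that shape — boundary = 14.27 mm. Overall, the cross-section is a single solid region. Total boundary length (outer) = 14.27 mm.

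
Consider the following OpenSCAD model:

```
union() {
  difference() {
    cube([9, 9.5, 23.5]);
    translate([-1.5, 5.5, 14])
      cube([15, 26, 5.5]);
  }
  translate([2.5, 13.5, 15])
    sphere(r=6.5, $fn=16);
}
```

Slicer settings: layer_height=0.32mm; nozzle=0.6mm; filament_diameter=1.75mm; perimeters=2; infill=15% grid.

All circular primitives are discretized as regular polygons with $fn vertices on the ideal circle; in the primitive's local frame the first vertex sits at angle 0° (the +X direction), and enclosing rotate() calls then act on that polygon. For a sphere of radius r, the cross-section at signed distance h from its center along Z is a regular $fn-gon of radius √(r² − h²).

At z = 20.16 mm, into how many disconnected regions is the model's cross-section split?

2

At z = 20.16 mm: the cube (footprint 9×9.5) is included at this height; the cube at (-1.5, 5.5) is absent (z outside [14, 19.5]); Subtracting the remaining from the first: none of the subtracted shapes is present at this height, so the 9×9.5 cube is unchanged — 1 connected region; the r=6.5 sphere at (2.5, 13.5) slices to a regular 16-gon of circumradius 3.953 (√(r²−h²) with h=5.16 from center); Combining (union): the 2 present regions are separate (no shared area or edge), so areas and boundary lengths simply add and each stays a separate island — 2 connected regions. The result has 2 disconnected regions.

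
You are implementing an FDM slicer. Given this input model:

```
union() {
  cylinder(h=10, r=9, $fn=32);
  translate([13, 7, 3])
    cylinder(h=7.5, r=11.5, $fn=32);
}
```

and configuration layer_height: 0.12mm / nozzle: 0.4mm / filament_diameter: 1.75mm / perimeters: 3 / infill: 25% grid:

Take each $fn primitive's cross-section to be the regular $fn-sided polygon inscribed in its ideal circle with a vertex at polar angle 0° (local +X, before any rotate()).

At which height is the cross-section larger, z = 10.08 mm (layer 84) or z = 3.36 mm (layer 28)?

Layer 84 (z = 10.08): the cylinder does not reach this height (z outside [0, 10]); the r=11.5 cylinder at (13, 7) contributes a regular 32-gon of circumradius 11.5 (area = (32/2)·11.500²·sin(360°/32) = 412.81 mm²); Merging all regions: only the r=11.5 cylinder at (13, 7) is present, so the union is just that shape — area = 412.81 mm². So its area = 412.81 mm². Layer 28 (z = 3.36): the r=9 cylinder contributes a regular 32-gon of circumradius 9 (area = (32/2)·9.000²·sin(360°/32) = 252.84 mm²); the r=11.5 cylinder at (13, 7) gives a regular 32-gon of circumradius 11.5 (constant along its height) (area = (32/2)·11.500²·sin(360°/32) = 412.81 mm²); Combining (union): the regions partially overlap — summed areas 665.65 mm² minus the doubly-counted overlap 54.46 mm² gives 611.19 mm² — area = 611.19 mm². So its area = 611.19 mm². Layer 28 is larger (611.19 vs 412.81 mm²).

layer 28 (z = 3.36 mm)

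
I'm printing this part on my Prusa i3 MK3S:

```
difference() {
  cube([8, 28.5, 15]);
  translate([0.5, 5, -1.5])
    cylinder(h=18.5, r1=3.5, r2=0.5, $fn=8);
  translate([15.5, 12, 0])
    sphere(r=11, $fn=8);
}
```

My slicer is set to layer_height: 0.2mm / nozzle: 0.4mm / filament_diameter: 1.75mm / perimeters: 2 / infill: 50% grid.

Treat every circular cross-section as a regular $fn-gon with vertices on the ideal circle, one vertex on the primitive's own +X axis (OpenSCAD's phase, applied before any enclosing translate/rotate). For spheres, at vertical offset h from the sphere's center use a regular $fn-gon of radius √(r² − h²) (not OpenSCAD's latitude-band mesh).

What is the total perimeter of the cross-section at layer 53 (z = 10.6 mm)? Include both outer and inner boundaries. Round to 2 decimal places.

At z = 10.6 mm: the cube (footprint 8×28.5) is included at this height (perimeter 73.00 mm); the cone at (0.5, 5) (r1=3.5→r2=0.5) has section circumradius 1.538 here — a regular 8-gon (perimeter = 2·8·1.538·sin(180°/8) = 9.42 mm); the sphere at (15.5, 12): section is a regular 8-gon, circumradius = √(r²−h²) = √(11²−10.6²) = 2.939 (perimeter = 2·8·2.939·sin(180°/8) = 18.00 mm); Taking the first minus the rest: starting from the 8×28.5 cube, the cone at (0.5, 5) partially overlaps it — only the 4.78 mm² overlap (of its 6.69 mm²) is removed, clipping the outline; the r=11 sphere at (15.5, 12) misses the remaining region (no effect) — boundary = 76.13 mm. Overall, the cross-section is a single solid region. Total boundary length (outer) = 76.13 mm.

76.13 mm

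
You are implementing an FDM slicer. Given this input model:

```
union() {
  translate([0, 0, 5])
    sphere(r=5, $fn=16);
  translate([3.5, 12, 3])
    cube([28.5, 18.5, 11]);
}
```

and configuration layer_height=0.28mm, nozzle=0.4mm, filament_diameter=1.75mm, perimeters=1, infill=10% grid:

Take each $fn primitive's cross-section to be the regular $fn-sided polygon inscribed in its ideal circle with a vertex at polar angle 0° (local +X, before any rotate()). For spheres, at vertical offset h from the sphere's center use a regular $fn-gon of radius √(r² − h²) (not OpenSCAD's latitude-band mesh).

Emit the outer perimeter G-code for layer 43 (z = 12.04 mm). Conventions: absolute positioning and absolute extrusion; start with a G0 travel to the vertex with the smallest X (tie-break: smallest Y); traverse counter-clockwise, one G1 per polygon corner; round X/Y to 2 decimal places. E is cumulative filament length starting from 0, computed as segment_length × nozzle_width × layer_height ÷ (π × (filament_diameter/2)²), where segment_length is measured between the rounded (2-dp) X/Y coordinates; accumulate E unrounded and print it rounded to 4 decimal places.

G0 X3.50 Y12.00 Z12.04
G1 X32.00 Y12.00 E1.3271
G1 X32.00 Y30.50 E2.1885
G1 X3.50 Y30.50 E3.5156
G1 X3.50 Y12.00 E4.3770

At z = 12.04 mm: the sphere is absent (|z−center|=7.040 > r=5); the cube at (3.5, 12) is present — its section is the full 28.5×18.5 rectangle; Taking the union: only the 28.5×18.5 cube at (3.5, 12) is present, so the union is just that shape — 1 connected region. The outline is a single polygon with 4 vertices. Extrusion per mm of travel: 0.4 × 0.28 / (π × 0.875²) = 0.046564. Accumulating E over each segment gives final E = 4.3770.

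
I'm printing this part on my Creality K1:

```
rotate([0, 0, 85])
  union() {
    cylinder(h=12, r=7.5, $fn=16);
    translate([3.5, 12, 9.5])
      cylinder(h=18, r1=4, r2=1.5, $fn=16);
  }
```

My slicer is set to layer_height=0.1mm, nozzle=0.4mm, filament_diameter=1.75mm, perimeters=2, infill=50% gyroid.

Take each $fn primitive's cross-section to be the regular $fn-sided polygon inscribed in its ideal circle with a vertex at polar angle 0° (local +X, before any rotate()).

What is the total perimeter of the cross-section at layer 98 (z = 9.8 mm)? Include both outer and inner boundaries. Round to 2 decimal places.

At z = 9.8 mm: the r=7.5 cylinder contributes a regular 16-gon of circumradius 7.5 (perimeter = 2·16·7.500·sin(180°/16) = 46.82 mm); the cone at (3.5, 12): at t=0.017 of its height the radius interpolates to r₁+(r₂−r₁)t = 3.958, giving a regular 16-gon of that circumradius (perimeter = 2·16·3.958·sin(180°/16) = 24.71 mm); Merging all regions: the 2 present regions are separate (no shared area or edge), so areas and boundary lengths simply add and each stays a separate island — boundary = 71.53 mm; (whole slice rotated 85° about Z — lengths, areas and connectivity unchanged). Overall, the cross-section has 2 separate islands. Total boundary length (outer) = 71.53 mm.

71.53 mm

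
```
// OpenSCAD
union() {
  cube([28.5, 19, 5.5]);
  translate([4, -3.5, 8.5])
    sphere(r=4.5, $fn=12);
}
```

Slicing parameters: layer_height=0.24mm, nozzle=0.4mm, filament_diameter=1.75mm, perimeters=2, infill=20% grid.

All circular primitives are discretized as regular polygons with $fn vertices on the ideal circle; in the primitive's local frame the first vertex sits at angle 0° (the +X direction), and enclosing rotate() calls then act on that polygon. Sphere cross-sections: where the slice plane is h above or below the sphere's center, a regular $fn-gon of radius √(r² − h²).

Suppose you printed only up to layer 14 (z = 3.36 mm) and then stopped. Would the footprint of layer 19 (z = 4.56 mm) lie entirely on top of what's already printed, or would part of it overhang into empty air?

part overhangs

Compare the two slices. At z = 3.36: the cube (footprint 28.5×19) is included at this height (area 541.50 mm²); the sphere at (4, -3.5) is not intersected at this z (|z−center|=5.140 > r=4.5); Merging all regions: only the 28.5×19 cube is present, so the union is just that shape — area = 541.50 mm². At z = 4.56: the 28.5×19 cube contributes its full rectangle (area 541.50 mm²); the r=4.5 sphere at (4, -3.5) contributes a regular 12-gon of circumradius √(4.5²−3.94²) = 2.174 (area = (12/2)·2.174²·sin(360°/12) = 14.18 mm²); Combining (union): the 2 present regions are separate (no shared area or edge), so areas and boundary lengths simply add and each stays a separate island — area = 555.68 mm². Checking containment: at z = 4.56 the cross-section extends beyond the z = 3.36 cross-section by about 14.18 mm².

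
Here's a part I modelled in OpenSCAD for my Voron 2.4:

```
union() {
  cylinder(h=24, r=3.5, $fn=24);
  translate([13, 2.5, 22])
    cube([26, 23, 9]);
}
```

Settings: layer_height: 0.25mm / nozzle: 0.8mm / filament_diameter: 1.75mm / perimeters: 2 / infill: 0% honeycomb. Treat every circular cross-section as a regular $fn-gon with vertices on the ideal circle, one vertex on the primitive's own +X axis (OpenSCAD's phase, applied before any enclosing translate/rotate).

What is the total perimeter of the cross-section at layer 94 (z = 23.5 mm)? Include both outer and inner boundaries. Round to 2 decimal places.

At z = 23.5 mm: the cylinder: section is a regular 24-gon, circumradius r=3.5 (perimeter = 2·24·3.500·sin(180°/24) = 21.93 mm); the cube at (13, 2.5) (footprint 26×23) is included at this height (perimeter 98.00 mm); Taking the union: the 2 present regions are separate (no shared area or edge), so areas and boundary lengths simply add and each stays a separate island — boundary = 119.93 mm. Overall, the cross-section has 2 separate islands. Total boundary length (outer) = 119.93 mm.

119.93 mm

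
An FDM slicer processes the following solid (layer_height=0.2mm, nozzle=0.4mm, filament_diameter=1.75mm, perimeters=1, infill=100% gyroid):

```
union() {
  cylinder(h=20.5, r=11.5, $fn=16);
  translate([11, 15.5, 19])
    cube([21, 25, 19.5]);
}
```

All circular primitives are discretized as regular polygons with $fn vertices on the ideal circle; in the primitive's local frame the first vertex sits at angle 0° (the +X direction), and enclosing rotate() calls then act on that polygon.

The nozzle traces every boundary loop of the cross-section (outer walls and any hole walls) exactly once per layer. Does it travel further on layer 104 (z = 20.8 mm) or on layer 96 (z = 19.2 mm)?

Layer 104 (z = 20.8): the cylinder does not reach this height (z outside [0, 20.5]); the cube at (11, 15.5) is present — its section is the full 21×25 rectangle (perimeter 92.00 mm); Taking the union: only the 21×25 cube at (11, 15.5) is present, so the union is just that shape — boundary = 92.00 mm. So its perimeter = 92.00 mm. Layer 96 (z = 19.2): the r=11.5 cylinder contributes a regular 16-gon of circumradius 11.5 (perimeter = 2·16·11.500·sin(180°/16) = 71.79 mm); the cube at (11, 15.5) is present — its section is the full 21×25 rectangle (perimeter 92.00 mm); Taking the union: the 2 present regions are separate (no shared area or edge), so areas and boundary lengths simply add and each stays a separate island — boundary = 163.79 mm. So its perimeter = 163.79 mm. Layer 96 is larger (163.79 vs 92.00 mm).

layer 96 (z = 19.2 mm)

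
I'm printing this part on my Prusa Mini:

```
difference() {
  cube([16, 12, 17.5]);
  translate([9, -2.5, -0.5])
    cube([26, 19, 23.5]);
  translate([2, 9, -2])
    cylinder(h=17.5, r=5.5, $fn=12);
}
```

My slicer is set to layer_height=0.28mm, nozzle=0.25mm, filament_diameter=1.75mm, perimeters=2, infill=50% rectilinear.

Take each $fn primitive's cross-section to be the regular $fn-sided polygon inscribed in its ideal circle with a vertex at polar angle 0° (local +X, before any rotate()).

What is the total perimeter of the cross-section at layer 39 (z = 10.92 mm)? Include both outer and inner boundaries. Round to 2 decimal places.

At z = 10.92 mm: the cube is present — its section is the full 16×12 rectangle (perimeter 56.00 mm); the cube at (9, -2.5) is present — its section is the full 26×19 rectangle (perimeter 90.00 mm); the cylinder at (2, 9): section is a regular 12-gon, circumradius r=5.5 (perimeter = 2·12·5.500·sin(180°/12) = 34.16 mm); After the difference (first − rest): starting from the 16×12 cube, the 26×19 cube at (9, -2.5) partially overlaps it — only the 84.00 mm² overlap (of its 494.00 mm²) is removed, clipping the outline; the r=5.5 cylinder at (2, 9) partially overlaps it — only the 54.42 mm² overlap (of its 90.75 mm²) is removed, clipping the outline — boundary = 41.33 mm. Overall, the cross-section is a single solid region. Total boundary length (outer) = 41.33 mm.

41.33 mm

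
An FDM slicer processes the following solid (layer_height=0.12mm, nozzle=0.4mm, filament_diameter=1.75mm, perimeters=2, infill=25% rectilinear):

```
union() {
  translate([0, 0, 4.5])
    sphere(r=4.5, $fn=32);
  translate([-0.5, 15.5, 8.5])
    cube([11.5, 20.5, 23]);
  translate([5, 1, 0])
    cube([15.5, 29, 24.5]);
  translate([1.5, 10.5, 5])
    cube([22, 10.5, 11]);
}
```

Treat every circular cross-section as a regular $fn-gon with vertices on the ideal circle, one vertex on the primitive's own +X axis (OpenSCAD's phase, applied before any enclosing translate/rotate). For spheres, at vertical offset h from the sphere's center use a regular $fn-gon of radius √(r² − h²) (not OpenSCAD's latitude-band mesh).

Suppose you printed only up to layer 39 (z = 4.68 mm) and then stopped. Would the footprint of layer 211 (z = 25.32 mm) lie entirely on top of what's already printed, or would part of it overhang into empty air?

part overhangs

Compare the two slices. At z = 4.68: the r=4.5 sphere contributes a regular 32-gon of circumradius √(4.5²−0.18²) = 4.496 (area = (32/2)·4.496²·sin(360°/32) = 63.11 mm²); the cube at (-0.5, 15.5) does not reach this height (z outside [8.5, 31.5]); the cube at (5, 1) is present — its section is the full 15.5×29 rectangle (area 449.50 mm²); the cube at (1.5, 10.5) is not intersected at this z (z outside [5, 16]); Taking the union: the 2 present regions are separate (no shared area or edge), so areas and boundary lengths simply add and each stays a separate island — area = 512.61 mm². At z = 25.32: the sphere does not reach this height (|z−center|=20.820 > r=4.5); the cube at (-0.5, 15.5) is present — its section is the full 11.5×20.5 rectangle (area 235.75 mm²); the cube at (5, 1) is absent (z outside [0, 24.5]); the cube at (1.5, 10.5) is not intersected at this z (z outside [5, 16]); Combining (union): only the 11.5×20.5 cube at (-0.5, 15.5) is present, so the union is just that shape — area = 235.75 mm². Checking containment: at z = 25.32 the cross-section extends beyond the z = 4.68 cross-section by about 148.75 mm².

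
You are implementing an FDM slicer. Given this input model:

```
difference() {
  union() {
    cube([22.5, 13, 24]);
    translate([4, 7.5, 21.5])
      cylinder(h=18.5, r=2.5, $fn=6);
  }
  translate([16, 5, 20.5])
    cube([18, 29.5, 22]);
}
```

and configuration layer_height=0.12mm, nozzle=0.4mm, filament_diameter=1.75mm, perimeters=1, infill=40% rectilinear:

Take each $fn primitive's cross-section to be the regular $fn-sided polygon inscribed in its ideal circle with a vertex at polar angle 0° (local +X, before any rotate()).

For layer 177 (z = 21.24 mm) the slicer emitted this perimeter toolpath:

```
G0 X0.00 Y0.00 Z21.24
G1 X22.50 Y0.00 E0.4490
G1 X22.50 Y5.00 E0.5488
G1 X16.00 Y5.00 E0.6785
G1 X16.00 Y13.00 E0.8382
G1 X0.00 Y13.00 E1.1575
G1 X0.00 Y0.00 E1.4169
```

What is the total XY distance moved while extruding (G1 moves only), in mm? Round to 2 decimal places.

Sum the Euclidean lengths of each G1 segment: total = 71.00 mm.

71.00 mm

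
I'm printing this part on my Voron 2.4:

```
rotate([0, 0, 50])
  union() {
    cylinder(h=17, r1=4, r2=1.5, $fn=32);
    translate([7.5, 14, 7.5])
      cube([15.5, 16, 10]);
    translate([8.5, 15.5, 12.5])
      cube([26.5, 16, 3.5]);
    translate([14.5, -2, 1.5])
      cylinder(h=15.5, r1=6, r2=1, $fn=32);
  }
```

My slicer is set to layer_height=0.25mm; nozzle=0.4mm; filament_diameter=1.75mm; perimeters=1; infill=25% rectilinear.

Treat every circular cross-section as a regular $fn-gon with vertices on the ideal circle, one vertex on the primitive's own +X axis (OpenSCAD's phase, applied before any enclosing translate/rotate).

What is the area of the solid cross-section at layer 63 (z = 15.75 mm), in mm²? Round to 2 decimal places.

476.75 mm²

At z = 15.75 mm: the cone (r1=4→r2=1.5) has section circumradius 1.684 here — a regular 32-gon (area = (32/2)·1.684²·sin(360°/32) = 8.85 mm²); the cube at (7.5, 14) is present — its section is the full 15.5×16 rectangle (area 248.00 mm²); the cube at (8.5, 15.5) is present — its section is the full 26.5×16 rectangle (area 424.00 mm²); the cone at (14.5, -2) contributes a regular 32-gon of circumradius 1.403 (interpolated between r1=6 and r2=1 at t=0.919) (area = (32/2)·1.403²·sin(360°/32) = 6.15 mm²); Taking the union: the regions partially overlap — summed areas 687.00 mm² minus the doubly-counted overlap 210.25 mm² gives 476.75 mm² — area = 476.75 mm²; (rotated 50° about Z; rotation is an isometry so areas/perimeters/island counts are preserved). Overall, the cross-section has 3 separate islands. Net area = 476.75 mm².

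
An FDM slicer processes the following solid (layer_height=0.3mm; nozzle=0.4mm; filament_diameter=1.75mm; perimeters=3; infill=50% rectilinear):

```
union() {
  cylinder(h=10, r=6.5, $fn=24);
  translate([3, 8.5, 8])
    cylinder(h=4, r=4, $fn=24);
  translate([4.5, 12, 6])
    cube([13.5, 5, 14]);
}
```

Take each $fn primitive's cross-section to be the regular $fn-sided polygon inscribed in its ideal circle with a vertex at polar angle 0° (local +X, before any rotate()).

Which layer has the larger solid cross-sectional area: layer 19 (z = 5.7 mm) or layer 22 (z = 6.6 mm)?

layer 22 (z = 6.6 mm)

Layer 19 (z = 5.7): the r=6.5 cylinder gives a regular 24-gon of circumradius 6.5 (constant along its height) (area = (24/2)·6.500²·sin(360°/24) = 131.22 mm²); the cylinder at (3, 8.5) is not intersected at this z (z outside [8, 12]); the cube at (4.5, 12) does not reach this height (z outside [6, 20]); Combining (union): only the r=6.5 cylinder is present, so the union is just that shape — area = 131.22 mm². So its area = 131.22 mm². Layer 22 (z = 6.6): the r=6.5 cylinder contributes a regular 24-gon of circumradius 6.5 (area = (24/2)·6.500²·sin(360°/24) = 131.22 mm²); the cylinder at (3, 8.5) is not intersected at this z (z outside [8, 12]); the cube at (4.5, 12) (footprint 13.5×5) is included at this height (area 67.50 mm²); Merging all regions: the 2 present regions are separate (no shared area or edge), so areas and boundary lengths simply add and each stays a separate island — area = 198.72 mm². So its area = 198.72 mm². Layer 22 is larger (198.72 vs 131.22 mm²).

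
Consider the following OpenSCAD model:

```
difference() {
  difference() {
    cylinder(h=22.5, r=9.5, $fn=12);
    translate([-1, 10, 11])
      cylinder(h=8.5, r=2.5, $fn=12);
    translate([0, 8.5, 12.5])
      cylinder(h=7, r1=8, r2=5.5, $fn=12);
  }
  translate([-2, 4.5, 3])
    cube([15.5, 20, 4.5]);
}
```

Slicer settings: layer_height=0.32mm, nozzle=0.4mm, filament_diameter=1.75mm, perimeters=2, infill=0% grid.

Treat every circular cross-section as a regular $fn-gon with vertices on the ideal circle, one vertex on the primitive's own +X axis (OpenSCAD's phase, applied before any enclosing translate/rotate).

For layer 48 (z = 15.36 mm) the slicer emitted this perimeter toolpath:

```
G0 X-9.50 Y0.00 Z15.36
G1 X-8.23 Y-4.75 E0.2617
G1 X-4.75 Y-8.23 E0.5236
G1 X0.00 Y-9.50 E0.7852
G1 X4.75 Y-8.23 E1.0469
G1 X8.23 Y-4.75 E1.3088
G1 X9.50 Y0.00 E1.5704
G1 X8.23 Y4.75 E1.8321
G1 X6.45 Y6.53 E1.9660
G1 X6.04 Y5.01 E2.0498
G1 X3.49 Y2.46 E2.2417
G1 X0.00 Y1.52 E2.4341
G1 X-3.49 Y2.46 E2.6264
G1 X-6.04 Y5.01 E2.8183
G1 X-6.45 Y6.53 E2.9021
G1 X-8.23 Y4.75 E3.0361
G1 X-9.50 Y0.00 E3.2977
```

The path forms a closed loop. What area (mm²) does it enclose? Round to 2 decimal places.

Apply the shoelace formula to the sequence of (X, Y) vertices; enclosed area = 199.20 mm².

199.20 mm²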